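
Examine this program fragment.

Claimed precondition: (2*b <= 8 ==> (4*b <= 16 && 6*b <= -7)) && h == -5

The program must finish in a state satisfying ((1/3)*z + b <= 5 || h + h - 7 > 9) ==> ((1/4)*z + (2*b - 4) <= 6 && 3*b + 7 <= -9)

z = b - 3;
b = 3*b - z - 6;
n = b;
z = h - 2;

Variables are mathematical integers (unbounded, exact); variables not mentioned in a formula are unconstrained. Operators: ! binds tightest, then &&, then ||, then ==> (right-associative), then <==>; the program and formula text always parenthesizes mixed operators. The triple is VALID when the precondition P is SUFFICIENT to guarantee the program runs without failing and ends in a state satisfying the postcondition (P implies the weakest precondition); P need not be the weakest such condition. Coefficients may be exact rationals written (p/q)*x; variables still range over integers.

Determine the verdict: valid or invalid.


Working backward. After the program, the postcondition ((1/3)*z + b <= 5 || h + h - 7 > 9) ==> ((1/4)*z + (2*b - 4) <= 6 && 3*b + 7 <= -9) must hold; in canonical form it is (b + (1/3)*z <= 5 || 2*h > 16) ==> (2*b + (1/4)*z <= 10 && 3*b <= -16).
Before z := h - 2: (b + (1/3)*h <= 17/3 || 2*h > 16) ==> (2*b + (1/4)*h <= 21/2 && 3*b <= -16)
Before n := b: (b + (1/3)*h <= 17/3 || 2*h > 16) ==> (2*b + (1/4)*h <= 21/2 && 3*b <= -16)
Before b := 3*b - z - 6: (3*b + (1/3)*h <= z + 35/3 || 2*h > 16) ==> (6*b + (1/4)*h <= 2*z + 45/2 && 9*b <= 3*z + 2)
Before z := b - 3: (2*b + (1/3)*h <= 26/3 || 2*h > 16) ==> (4*b + (1/4)*h <= 33/2 && 6*b <= -7)
The weakest precondition is (2*b + (1/3)*h <= 26/3 || 2*h > 16) ==> (4*b + (1/4)*h <= 33/2 && 6*b <= -7).
Check whether (2*b <= 8 ==> (4*b <= 16 && 6*b <= -7)) && h == -5 implies it.
Countermodel: at the initial state b = 5, h = -5, the precondition holds but the weakest precondition fails.
Answer: invalid


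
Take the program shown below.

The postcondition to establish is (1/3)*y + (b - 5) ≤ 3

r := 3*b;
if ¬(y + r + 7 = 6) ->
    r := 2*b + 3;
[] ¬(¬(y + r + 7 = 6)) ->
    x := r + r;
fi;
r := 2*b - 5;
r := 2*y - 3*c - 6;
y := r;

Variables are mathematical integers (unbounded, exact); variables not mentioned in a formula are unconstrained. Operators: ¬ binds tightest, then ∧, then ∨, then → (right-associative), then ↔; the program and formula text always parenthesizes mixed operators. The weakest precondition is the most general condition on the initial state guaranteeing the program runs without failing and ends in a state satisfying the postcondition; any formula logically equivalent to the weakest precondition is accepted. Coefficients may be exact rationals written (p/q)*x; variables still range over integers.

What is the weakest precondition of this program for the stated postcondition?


Working backward. After the program, the postcondition (1/3)*y + (b - 5) ≤ 3 must hold; in canonical form it is b + (1/3)*y ≤ 8.
Before y := r: b + (1/3)*r ≤ 8
Before r := 2*y - 3*c - 6: b + (2/3)*y ≤ c + 10
Before r := 2*b - 5: b + (2/3)*y ≤ c + 10
Then branch requires b + (2/3)*y ≤ c + 10; else branch requires b + (2/3)*y ≤ c + 10.
Before the if: ((¬(r + y = -1)) → b + (2/3)*y ≤ c + 10) ∧ (r + y = -1 → b + (2/3)*y ≤ c + 10)
Before r := 3*b: ((¬(3*b + y = -1)) → b + (2/3)*y ≤ c + 10) ∧ (3*b + y = -1 → b + (2/3)*y ≤ c + 10)
Answer: WP = ((¬(3*b + y = -1)) → b + (2/3)*y ≤ c + 10) ∧ (3*b + y = -1 → b + (2/3)*y ≤ c + 10)


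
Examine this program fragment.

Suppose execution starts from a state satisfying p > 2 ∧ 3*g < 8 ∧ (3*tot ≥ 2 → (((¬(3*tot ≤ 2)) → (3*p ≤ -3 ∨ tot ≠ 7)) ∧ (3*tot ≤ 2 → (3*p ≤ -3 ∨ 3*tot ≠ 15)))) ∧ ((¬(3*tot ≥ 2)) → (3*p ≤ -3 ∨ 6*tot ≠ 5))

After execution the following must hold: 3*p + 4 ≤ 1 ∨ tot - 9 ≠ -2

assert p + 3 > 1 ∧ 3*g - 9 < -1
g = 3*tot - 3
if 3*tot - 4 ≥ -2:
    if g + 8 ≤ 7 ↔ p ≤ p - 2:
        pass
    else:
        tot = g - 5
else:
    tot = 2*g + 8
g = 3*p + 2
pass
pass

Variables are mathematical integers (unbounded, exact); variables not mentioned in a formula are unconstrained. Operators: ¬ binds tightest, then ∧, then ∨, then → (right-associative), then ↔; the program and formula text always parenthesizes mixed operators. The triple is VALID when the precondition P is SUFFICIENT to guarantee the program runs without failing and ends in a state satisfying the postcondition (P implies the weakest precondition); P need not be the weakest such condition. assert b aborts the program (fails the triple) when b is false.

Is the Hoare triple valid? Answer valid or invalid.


Working backward. After the program, the postcondition 3*p + 4 ≤ 1 ∨ tot - 9 ≠ -2 must hold; in canonical form it is 3*p ≤ -3 ∨ tot ≠ 7.
Before skip: 3*p ≤ -3 ∨ tot ≠ 7
Before skip: 3*p ≤ -3 ∨ tot ≠ 7
Before g := 3*p + 2: 3*p ≤ -3 ∨ tot ≠ 7
Then branch requires ((¬(g ≤ -1)) → (3*p ≤ -3 ∨ tot ≠ 7)) ∧ (g ≤ -1 → (3*p ≤ -3 ∨ g ≠ 12)); else branch requires 3*p ≤ -3 ∨ 2*g ≠ -1.
Before the if: (3*tot ≥ 2 → (((¬(g ≤ -1)) → (3*p ≤ -3 ∨ tot ≠ 7)) ∧ (g ≤ -1 → (3*p ≤ -3 ∨ g ≠ 12)))) ∧ ((¬(3*tot ≥ 2)) → (3*p ≤ -3 ∨ 2*g ≠ -1))
Before g := 3*tot - 3: (3*tot ≥ 2 → (((¬(3*tot ≤ 2)) → (3*p ≤ -3 ∨ tot ≠ 7)) ∧ (3*tot ≤ 2 → (3*p ≤ -3 ∨ 3*tot ≠ 15)))) ∧ ((¬(3*tot ≥ 2)) → (3*p ≤ -3 ∨ 6*tot ≠ 5))
Before assert p + 3 > 1 ∧ 3*g - 9 < -1: p > -2 ∧ 3*g < 8 ∧ (3*tot ≥ 2 → (((¬(3*tot ≤ 2)) → (3*p ≤ -3 ∨ tot ≠ 7)) ∧ (3*tot ≤ 2 → (3*p ≤ -3 ∨ 3*tot ≠ 15)))) ∧ ((¬(3*tot ≥ 2)) → (3*p ≤ -3 ∨ 6*tot ≠ 5))
The weakest precondition is p > -2 ∧ 3*g < 8 ∧ (3*tot ≥ 2 → (((¬(3*tot ≤ 2)) → (3*p ≤ -3 ∨ tot ≠ 7)) ∧ (3*tot ≤ 2 → (3*p ≤ -3 ∨ 3*tot ≠ 15)))) ∧ ((¬(3*tot ≥ 2)) → (3*p ≤ -3 ∨ 6*tot ≠ 5)).
Check whether p > 2 ∧ 3*g < 8 ∧ (3*tot ≥ 2 → (((¬(3*tot ≤ 2)) → (3*p ≤ -3 ∨ tot ≠ 7)) ∧ (3*tot ≤ 2 → (3*p ≤ -3 ∨ 3*tot ≠ 15)))) ∧ ((¬(3*tot ≥ 2)) → (3*p ≤ -3 ∨ 6*tot ≠ 5)) implies it.
Every state satisfying the precondition satisfies the weakest precondition: the implication holds.
Answer: valid


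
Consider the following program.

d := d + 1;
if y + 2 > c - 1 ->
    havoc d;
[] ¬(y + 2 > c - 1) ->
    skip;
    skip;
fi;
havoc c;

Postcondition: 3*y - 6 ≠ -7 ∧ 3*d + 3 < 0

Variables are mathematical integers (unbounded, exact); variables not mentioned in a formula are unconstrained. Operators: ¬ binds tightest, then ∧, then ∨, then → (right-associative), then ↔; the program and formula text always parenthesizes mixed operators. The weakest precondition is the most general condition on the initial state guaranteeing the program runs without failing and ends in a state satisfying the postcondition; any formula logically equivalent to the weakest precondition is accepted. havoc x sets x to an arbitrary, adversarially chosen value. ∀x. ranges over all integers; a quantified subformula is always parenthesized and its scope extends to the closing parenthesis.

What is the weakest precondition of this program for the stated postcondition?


Working backward. After the program, the postcondition 3*y - 6 ≠ -7 ∧ 3*d + 3 < 0 must hold; in canonical form it is 3*y ≠ -1 ∧ 3*d < -3.
Before havoc c: 3*y ≠ -1 ∧ 3*d < -3
Then branch requires ∀d_1. (3*y ≠ -1 ∧ 3*d_1 < -3); else branch requires 3*y ≠ -1 ∧ 3*d < -3.
Before the if: (y > c - 3 → (∀d_1. (3*y ≠ -1 ∧ 3*d_1 < -3))) ∧ ((¬(y > c - 3)) → (3*y ≠ -1 ∧ 3*d < -3))
Before d := d + 1: (y > c - 3 → (∀d_1. (3*y ≠ -1 ∧ 3*d_1 < -3))) ∧ ((¬(y > c - 3)) → (3*y ≠ -1 ∧ 3*d < -6))
Answer: WP = (y > c - 3 → (∀d_1. (3*y ≠ -1 ∧ 3*d_1 < -3))) ∧ ((¬(y > c - 3)) → (3*y ≠ -1 ∧ 3*d < -6))


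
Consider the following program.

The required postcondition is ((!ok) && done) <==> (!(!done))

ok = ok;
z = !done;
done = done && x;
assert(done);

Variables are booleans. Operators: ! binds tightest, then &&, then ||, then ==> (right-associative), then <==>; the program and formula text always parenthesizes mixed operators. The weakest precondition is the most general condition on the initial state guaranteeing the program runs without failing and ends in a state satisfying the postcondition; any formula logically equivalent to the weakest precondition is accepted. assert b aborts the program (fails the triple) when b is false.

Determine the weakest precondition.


Working backward. After the program, the postcondition ((!ok) && done) <==> (!(!done)) must hold; in canonical form it is ((!ok) && done) <==> done.
Before assert done: done && (((!ok) && done) <==> done)
Before done := done && x: done && x && (((!ok) && done && x) <==> (done && x))
Before z := !done: done && x && (((!ok) && done && x) <==> (done && x))
Before ok := ok: done && x && (((!ok) && done && x) <==> (done && x))
Answer: WP = done && x && (((!ok) && done && x) <==> (done && x))


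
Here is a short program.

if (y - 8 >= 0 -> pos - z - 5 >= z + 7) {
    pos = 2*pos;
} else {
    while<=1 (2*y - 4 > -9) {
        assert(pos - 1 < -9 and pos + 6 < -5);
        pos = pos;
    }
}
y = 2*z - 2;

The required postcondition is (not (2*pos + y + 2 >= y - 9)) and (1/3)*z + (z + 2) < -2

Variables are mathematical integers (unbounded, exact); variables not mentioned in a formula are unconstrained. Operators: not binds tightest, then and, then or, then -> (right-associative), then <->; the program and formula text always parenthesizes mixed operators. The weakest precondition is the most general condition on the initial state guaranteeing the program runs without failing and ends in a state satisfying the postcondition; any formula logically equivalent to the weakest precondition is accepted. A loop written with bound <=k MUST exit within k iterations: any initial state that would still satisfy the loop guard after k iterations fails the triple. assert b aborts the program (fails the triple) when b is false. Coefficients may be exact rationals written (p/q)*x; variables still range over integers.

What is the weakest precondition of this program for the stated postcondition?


Working backward. After the program, the postcondition (not (2*pos + y + 2 >= y - 9)) and (1/3)*z + (z + 2) < -2 must hold; in canonical form it is (not (2*pos >= -11)) and (4/3)*z < -4.
Before y := 2*z - 2: (not (2*pos >= -11)) and (4/3)*z < -4
Then branch requires (not (4*pos >= -11)) and (4/3)*z < -4; else branch requires (2*y > -5 -> (pos < -8 and pos < -11 and (not (2*y > -5)) and (not (2*pos >= -11)) and (4/3)*z < -4)) and ((not (2*y > -5)) -> ((not (2*pos >= -11)) and (4/3)*z < -4)).
Before the if: ((y >= 8 -> pos >= 2*z + 12) -> ((not (4*pos >= -11)) and (4/3)*z < -4)) and ((not (y >= 8 -> pos >= 2*z + 12)) -> ((2*y > -5 -> (pos < -8 and pos < -11 and (not (2*y > -5)) and (not (2*pos >= -11)) and (4/3)*z < -4)) and ((not (2*y > -5)) -> ((not (2*pos >= -11)) and (4/3)*z < -4))))
Answer: WP = ((y >= 8 -> pos >= 2*z + 12) -> ((not (4*pos >= -11)) and (4/3)*z < -4)) and ((not (y >= 8 -> pos >= 2*z + 12)) -> ((2*y > -5 -> (pos < -8 and pos < -11 and (not (2*y > -5)) and (not (2*pos >= -11)) and (4/3)*z < -4)) and ((not (2*y > -5)) -> ((not (2*pos >= -11)) and (4/3)*z < -4))))


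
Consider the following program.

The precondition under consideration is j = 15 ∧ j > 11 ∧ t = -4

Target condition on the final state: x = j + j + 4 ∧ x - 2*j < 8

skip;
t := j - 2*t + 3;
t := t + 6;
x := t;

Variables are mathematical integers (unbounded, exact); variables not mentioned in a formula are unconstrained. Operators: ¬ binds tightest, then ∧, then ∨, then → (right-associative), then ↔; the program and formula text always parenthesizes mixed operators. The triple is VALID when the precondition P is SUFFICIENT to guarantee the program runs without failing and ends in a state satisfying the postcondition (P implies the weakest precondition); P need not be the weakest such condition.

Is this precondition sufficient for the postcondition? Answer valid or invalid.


Working backward. After the program, the postcondition x = j + j + 4 ∧ x - 2*j < 8 must hold; in canonical form it is x = 2*j + 4 ∧ x < 2*j + 8.
Before x := t: t = 2*j + 4 ∧ t < 2*j + 8
Before t := t + 6: t = 2*j - 2 ∧ t < 2*j + 2
Before t := j - 2*t + 3: j + 2*t = 5 ∧ j + 2*t > 1
Before skip: j + 2*t = 5 ∧ j + 2*t > 1
The weakest precondition is j + 2*t = 5 ∧ j + 2*t > 1.
Check whether j = 15 ∧ j > 11 ∧ t = -4 implies it.
Countermodel: at the initial state j = 15, t = -4, the precondition holds but the weakest precondition fails.
Answer: invalid


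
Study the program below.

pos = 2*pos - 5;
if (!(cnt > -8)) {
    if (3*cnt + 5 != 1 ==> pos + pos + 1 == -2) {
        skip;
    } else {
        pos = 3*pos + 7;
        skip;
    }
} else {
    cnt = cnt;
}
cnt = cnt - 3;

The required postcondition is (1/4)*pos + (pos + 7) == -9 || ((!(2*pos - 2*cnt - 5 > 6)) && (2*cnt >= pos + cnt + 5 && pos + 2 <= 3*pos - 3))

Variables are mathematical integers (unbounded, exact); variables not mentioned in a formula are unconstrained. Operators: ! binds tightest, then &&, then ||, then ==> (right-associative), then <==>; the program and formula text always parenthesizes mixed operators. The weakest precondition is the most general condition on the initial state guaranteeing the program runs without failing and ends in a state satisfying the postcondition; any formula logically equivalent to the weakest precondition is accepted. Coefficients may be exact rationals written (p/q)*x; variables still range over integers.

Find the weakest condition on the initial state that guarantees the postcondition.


Working backward. After the program, the postcondition (1/4)*pos + (pos + 7) == -9 || ((!(2*pos - 2*cnt - 5 > 6)) && (2*cnt >= pos + cnt + 5 && pos + 2 <= 3*pos - 3)) must hold; in canonical form it is (5/4)*pos == -16 || ((!(2*pos > 2*cnt + 11)) && cnt >= pos + 5 && 2*pos >= 5).
Before cnt := cnt - 3: (5/4)*pos == -16 || ((!(2*pos > 2*cnt + 5)) && cnt >= pos + 8 && 2*pos >= 5)
Then branch requires ((3*cnt != -4 ==> 2*pos == -3) ==> ((5/4)*pos == -16 || ((!(2*pos > 2*cnt + 5)) && cnt >= pos + 8 && 2*pos >= 5))) && ((!(3*cnt != -4 ==> 2*pos == -3)) ==> ((15/4)*pos == -99/4 || ((!(6*pos > 2*cnt - 9)) && cnt >= 3*pos + 15 && 6*pos >= -9))); else branch requires (5/4)*pos == -16 || ((!(2*pos > 2*cnt + 5)) && cnt >= pos + 8 && 2*pos >= 5).
Before the if: ((!(cnt > -8)) ==> (((3*cnt != -4 ==> 2*pos == -3) ==> ((5/4)*pos == -16 || ((!(2*pos > 2*cnt + 5)) && cnt >= pos + 8 && 2*pos >= 5))) && ((!(3*cnt != -4 ==> 2*pos == -3)) ==> ((15/4)*pos == -99/4 || ((!(6*pos > 2*cnt - 9)) && cnt >= 3*pos + 15 && 6*pos >= -9))))) && (cnt > -8 ==> ((5/4)*pos == -16 || ((!(2*pos > 2*cnt + 5)) && cnt >= pos + 8 && 2*pos >= 5)))
Before pos := 2*pos - 5: ((!(cnt > -8)) ==> (((3*cnt != -4 ==> 4*pos == 7) ==> ((5/2)*pos == -39/4 || ((!(4*pos > 2*cnt + 15)) && cnt >= 2*pos + 3 && 4*pos >= 15))) && ((!(3*cnt != -4 ==> 4*pos == 7)) ==> ((15/2)*pos == -6 || ((!(12*pos > 2*cnt + 21)) && cnt >= 6*pos && 12*pos >= 21))))) && (cnt > -8 ==> ((5/2)*pos == -39/4 || ((!(4*pos > 2*cnt + 15)) && cnt >= 2*pos + 3 && 4*pos >= 15)))
Answer: WP = ((!(cnt > -8)) ==> (((3*cnt != -4 ==> 4*pos == 7) ==> ((5/2)*pos == -39/4 || ((!(4*pos > 2*cnt + 15)) && cnt >= 2*pos + 3 && 4*pos >= 15))) && ((!(3*cnt != -4 ==> 4*pos == 7)) ==> ((15/2)*pos == -6 || ((!(12*pos > 2*cnt + 21)) && cnt >= 6*pos && 12*pos >= 21))))) && (cnt > -8 ==> ((5/2)*pos == -39/4 || ((!(4*pos > 2*cnt + 15)) && cnt >= 2*pos + 3 && 4*pos >= 15)))


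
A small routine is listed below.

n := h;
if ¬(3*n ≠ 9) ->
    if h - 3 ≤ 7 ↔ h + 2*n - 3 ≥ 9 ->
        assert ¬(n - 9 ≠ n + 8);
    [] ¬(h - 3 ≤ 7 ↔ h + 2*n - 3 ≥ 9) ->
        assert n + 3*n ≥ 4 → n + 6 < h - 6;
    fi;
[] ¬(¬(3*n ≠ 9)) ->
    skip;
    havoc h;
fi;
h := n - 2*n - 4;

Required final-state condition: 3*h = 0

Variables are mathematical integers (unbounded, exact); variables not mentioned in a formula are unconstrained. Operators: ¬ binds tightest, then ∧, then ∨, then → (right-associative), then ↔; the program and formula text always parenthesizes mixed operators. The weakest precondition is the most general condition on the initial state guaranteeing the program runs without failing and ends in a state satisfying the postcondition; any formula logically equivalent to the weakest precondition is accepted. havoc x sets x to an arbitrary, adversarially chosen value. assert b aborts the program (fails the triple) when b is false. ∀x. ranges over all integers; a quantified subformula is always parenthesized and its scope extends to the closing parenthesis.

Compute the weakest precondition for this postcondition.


Working backward. After the program, 3*h = 0 must hold.
Before h := n - 2*n - 4: 3*n = -12
Then branch requires (¬(h ≤ 10 ↔ h + 2*n ≥ 12)) ∧ ((¬(h ≤ 10 ↔ h + 2*n ≥ 12)) → ((4*n ≥ 4 → n < h - 12) ∧ 3*n = -12)); else branch requires 3*n = -12.
Before the if: ((¬(3*n ≠ 9)) → ((¬(h ≤ 10 ↔ h + 2*n ≥ 12)) ∧ ((¬(h ≤ 10 ↔ h + 2*n ≥ 12)) → ((4*n ≥ 4 → n < h - 12) ∧ 3*n = -12)))) ∧ (3*n ≠ 9 → 3*n = -12)
Before n := h: ((¬(3*h ≠ 9)) → ((¬(h ≤ 10 ↔ 3*h ≥ 12)) ∧ ((¬(h ≤ 10 ↔ 3*h ≥ 12)) → ((¬(4*h ≥ 4)) ∧ 3*h = -12)))) ∧ (3*h ≠ 9 → 3*h = -12)
Answer: WP = ((¬(3*h ≠ 9)) → ((¬(h ≤ 10 ↔ 3*h ≥ 12)) ∧ ((¬(h ≤ 10 ↔ 3*h ≥ 12)) → ((¬(4*h ≥ 4)) ∧ 3*h = -12)))) ∧ (3*h ≠ 9 → 3*h = -12)


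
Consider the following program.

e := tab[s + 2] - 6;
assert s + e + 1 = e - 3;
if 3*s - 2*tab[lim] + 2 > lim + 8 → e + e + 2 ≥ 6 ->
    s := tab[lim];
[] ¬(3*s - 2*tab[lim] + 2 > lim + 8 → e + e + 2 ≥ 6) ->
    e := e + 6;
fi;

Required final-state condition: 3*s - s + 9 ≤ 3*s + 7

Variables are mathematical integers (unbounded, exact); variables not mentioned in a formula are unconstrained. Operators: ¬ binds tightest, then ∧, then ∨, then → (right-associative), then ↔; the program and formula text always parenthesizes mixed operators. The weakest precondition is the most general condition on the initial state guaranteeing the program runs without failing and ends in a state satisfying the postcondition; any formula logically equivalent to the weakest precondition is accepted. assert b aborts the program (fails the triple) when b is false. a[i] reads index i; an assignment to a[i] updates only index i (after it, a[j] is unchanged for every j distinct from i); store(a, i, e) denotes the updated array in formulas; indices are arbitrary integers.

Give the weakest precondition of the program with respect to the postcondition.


Working backward. After the program, the postcondition 3*s - s + 9 ≤ 3*s + 7 must hold; in canonical form it is s ≥ 2.
Then branch requires tab[lim] ≥ 2; else branch requires s ≥ 2.
Before the if: ((3*s > 2*tab[lim] + lim + 6 → 2*e ≥ 4) → tab[lim] ≥ 2) ∧ ((¬(3*s > 2*tab[lim] + lim + 6 → 2*e ≥ 4)) → s ≥ 2)
Before assert s + e + 1 = e - 3: s = -4 ∧ ((3*s > 2*tab[lim] + lim + 6 → 2*e ≥ 4) → tab[lim] ≥ 2) ∧ ((¬(3*s > 2*tab[lim] + lim + 6 → 2*e ≥ 4)) → s ≥ 2)
Before e := tab[s + 2] - 6: s = -4 ∧ ((3*s > 2*tab[lim] + lim + 6 → 2*tab[s + 2] ≥ 16) → tab[lim] ≥ 2) ∧ ((¬(3*s > 2*tab[lim] + lim + 6 → 2*tab[s + 2] ≥ 16)) → s ≥ 2)
Answer: WP = s = -4 ∧ ((3*s > 2*tab[lim] + lim + 6 → 2*tab[s + 2] ≥ 16) → tab[lim] ≥ 2) ∧ ((¬(3*s > 2*tab[lim] + lim + 6 → 2*tab[s + 2] ≥ 16)) → s ≥ 2)


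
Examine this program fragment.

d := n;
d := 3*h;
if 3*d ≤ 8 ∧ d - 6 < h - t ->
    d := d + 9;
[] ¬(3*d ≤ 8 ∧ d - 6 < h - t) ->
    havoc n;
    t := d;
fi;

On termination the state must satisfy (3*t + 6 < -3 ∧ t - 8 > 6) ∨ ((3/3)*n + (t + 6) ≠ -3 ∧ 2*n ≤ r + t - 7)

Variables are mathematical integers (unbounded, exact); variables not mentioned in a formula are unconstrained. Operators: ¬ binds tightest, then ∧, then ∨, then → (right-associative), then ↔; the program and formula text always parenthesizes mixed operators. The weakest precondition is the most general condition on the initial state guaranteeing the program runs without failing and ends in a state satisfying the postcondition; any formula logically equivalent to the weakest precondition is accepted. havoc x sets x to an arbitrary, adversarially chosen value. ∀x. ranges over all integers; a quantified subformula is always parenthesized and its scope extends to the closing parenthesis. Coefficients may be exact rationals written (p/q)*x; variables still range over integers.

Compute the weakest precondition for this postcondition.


Working backward. After the program, the postcondition (3*t + 6 < -3 ∧ t - 8 > 6) ∨ ((3/3)*n + (t + 6) ≠ -3 ∧ 2*n ≤ r + t - 7) must hold; in canonical form it is (3*t < -9 ∧ t > 14) ∨ (n + t ≠ -9 ∧ 2*n ≤ r + t - 7).
Then branch requires (3*t < -9 ∧ t > 14) ∨ (n + t ≠ -9 ∧ 2*n ≤ r + t - 7); else branch requires ∀n_1. ((3*d < -9 ∧ d > 14) ∨ (d + n_1 ≠ -9 ∧ 2*n_1 ≤ d + r - 7)).
Before the if: ((3*d ≤ 8 ∧ d + t < h + 6) → ((3*t < -9 ∧ t > 14) ∨ (n + t ≠ -9 ∧ 2*n ≤ r + t - 7))) ∧ ((¬(3*d ≤ 8 ∧ d + t < h + 6)) → (∀n_1. ((3*d < -9 ∧ d > 14) ∨ (d + n_1 ≠ -9 ∧ 2*n_1 ≤ d + r - 7))))
Before d := 3*h: ((9*h ≤ 8 ∧ 2*h + t < 6) → ((3*t < -9 ∧ t > 14) ∨ (n + t ≠ -9 ∧ 2*n ≤ r + t - 7))) ∧ ((¬(9*h ≤ 8 ∧ 2*h + t < 6)) → (∀n_1. ((9*h < -9 ∧ 3*h > 14) ∨ (3*h + n_1 ≠ -9 ∧ 2*n_1 ≤ 3*h + r - 7))))
Before d := n: ((9*h ≤ 8 ∧ 2*h + t < 6) → ((3*t < -9 ∧ t > 14) ∨ (n + t ≠ -9 ∧ 2*n ≤ r + t - 7))) ∧ ((¬(9*h ≤ 8 ∧ 2*h + t < 6)) → (∀n_1. ((9*h < -9 ∧ 3*h > 14) ∨ (3*h + n_1 ≠ -9 ∧ 2*n_1 ≤ 3*h + r - 7))))
Answer: WP = ((9*h ≤ 8 ∧ 2*h + t < 6) → ((3*t < -9 ∧ t > 14) ∨ (n + t ≠ -9 ∧ 2*n ≤ r + t - 7))) ∧ ((¬(9*h ≤ 8 ∧ 2*h + t < 6)) → (∀n_1. ((9*h < -9 ∧ 3*h > 14) ∨ (3*h + n_1 ≠ -9 ∧ 2*n_1 ≤ 3*h + r - 7))))


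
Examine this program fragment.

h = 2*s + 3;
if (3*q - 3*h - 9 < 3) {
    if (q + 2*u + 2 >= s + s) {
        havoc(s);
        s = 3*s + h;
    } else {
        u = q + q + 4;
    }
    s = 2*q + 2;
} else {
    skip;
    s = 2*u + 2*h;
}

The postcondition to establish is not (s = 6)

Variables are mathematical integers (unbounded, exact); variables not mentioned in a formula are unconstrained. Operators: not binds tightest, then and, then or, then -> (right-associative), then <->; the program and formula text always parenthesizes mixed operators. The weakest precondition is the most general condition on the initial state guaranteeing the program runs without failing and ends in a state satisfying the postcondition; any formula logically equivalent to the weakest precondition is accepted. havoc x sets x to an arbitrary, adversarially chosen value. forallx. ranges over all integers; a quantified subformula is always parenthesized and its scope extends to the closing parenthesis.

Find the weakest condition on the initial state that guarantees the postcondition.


Working backward. After the program, not (s = 6) must hold.
Then branch requires (q + 2*u >= 2*s - 2 -> (not (2*q = 4))) and ((not (q + 2*u >= 2*s - 2)) -> (not (2*q = 4))); else branch requires not (2*h + 2*u = 6).
Before the if: (3*q < 3*h + 12 -> ((q + 2*u >= 2*s - 2 -> (not (2*q = 4))) and ((not (q + 2*u >= 2*s - 2)) -> (not (2*q = 4))))) and ((not (3*q < 3*h + 12)) -> (not (2*h + 2*u = 6)))
Before h := 2*s + 3: (3*q < 6*s + 21 -> ((q + 2*u >= 2*s - 2 -> (not (2*q = 4))) and ((not (q + 2*u >= 2*s - 2)) -> (not (2*q = 4))))) and ((not (3*q < 6*s + 21)) -> (not (4*s + 2*u = 0)))
Answer: WP = (3*q < 6*s + 21 -> ((q + 2*u >= 2*s - 2 -> (not (2*q = 4))) and ((not (q + 2*u >= 2*s - 2)) -> (not (2*q = 4))))) and ((not (3*q < 6*s + 21)) -> (not (4*s + 2*u = 0)))


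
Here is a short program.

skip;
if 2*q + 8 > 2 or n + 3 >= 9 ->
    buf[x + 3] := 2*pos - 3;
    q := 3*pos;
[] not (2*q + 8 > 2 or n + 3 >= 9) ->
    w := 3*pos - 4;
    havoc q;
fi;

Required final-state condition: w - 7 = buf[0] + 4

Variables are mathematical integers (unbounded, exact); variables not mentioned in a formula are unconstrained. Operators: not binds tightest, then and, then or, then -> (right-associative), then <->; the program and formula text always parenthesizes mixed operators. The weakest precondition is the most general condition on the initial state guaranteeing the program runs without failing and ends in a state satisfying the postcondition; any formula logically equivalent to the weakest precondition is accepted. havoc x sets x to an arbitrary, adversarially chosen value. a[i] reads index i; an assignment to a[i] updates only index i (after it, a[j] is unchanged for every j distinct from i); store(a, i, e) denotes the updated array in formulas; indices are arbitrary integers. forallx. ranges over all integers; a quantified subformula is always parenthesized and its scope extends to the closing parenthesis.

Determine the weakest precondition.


Working backward. After the program, the postcondition w - 7 = buf[0] + 4 must hold; in canonical form it is w = buf[0] + 11.
Then branch requires w = store(buf, x + 3, 2*pos - 3)[0] + 11; else branch requires 3*pos = buf[0] + 15.
Before the if: ((2*q > -6 or n >= 6) -> w = store(buf, x + 3, 2*pos - 3)[0] + 11) and ((not (2*q > -6 or n >= 6)) -> 3*pos = buf[0] + 15)
Before skip: ((2*q > -6 or n >= 6) -> w = store(buf, x + 3, 2*pos - 3)[0] + 11) and ((not (2*q > -6 or n >= 6)) -> 3*pos = buf[0] + 15)
Answer: WP = ((2*q > -6 or n >= 6) -> w = store(buf, x + 3, 2*pos - 3)[0] + 11) and ((not (2*q > -6 or n >= 6)) -> 3*pos = buf[0] + 15)


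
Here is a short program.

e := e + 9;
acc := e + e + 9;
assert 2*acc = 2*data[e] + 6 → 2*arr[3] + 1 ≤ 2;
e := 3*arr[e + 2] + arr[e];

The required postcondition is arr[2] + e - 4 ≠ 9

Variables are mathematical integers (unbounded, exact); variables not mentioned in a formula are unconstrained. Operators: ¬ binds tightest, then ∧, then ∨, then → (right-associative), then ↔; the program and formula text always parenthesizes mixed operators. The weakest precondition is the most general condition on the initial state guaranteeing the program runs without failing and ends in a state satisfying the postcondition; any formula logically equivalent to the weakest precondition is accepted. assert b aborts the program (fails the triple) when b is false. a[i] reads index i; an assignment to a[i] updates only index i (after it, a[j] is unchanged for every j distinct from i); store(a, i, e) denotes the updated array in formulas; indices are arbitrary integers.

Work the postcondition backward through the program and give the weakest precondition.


Working backward. After the program, the postcondition arr[2] + e - 4 ≠ 9 must hold; in canonical form it is arr[2] + e ≠ 13.
Before e := 3*arr[e + 2] + arr[e]: 3*arr[e + 2] + arr[2] + arr[e] ≠ 13
Before assert 2*acc = 2*data[e] + 6 → 2*arr[3] + 1 ≤ 2: (2*acc = 2*data[e] + 6 → 2*arr[3] ≤ 1) ∧ 3*arr[e + 2] + arr[2] + arr[e] ≠ 13
Before acc := e + e + 9: (4*e = 2*data[e] - 12 → 2*arr[3] ≤ 1) ∧ 3*arr[e + 2] + arr[2] + arr[e] ≠ 13
Before e := e + 9: (4*e = 2*data[e + 9] - 48 → 2*arr[3] ≤ 1) ∧ 3*arr[e + 11] + arr[e + 9] + arr[2] ≠ 13
Answer: WP = (4*e = 2*data[e + 9] - 48 → 2*arr[3] ≤ 1) ∧ 3*arr[e + 11] + arr[e + 9] + arr[2] ≠ 13


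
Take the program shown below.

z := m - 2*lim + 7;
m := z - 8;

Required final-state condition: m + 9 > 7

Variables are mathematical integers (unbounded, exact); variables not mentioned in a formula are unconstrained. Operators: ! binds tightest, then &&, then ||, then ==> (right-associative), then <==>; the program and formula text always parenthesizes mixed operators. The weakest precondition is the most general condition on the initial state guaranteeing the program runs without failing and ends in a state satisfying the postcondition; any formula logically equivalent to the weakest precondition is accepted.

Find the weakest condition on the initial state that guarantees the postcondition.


Working backward. After the program, the postcondition m + 9 > 7 must hold; in canonical form it is m > -2.
Before m := z - 8: z > 6
Before z := m - 2*lim + 7: m > 2*lim - 1
Answer: WP = m > 2*lim - 1


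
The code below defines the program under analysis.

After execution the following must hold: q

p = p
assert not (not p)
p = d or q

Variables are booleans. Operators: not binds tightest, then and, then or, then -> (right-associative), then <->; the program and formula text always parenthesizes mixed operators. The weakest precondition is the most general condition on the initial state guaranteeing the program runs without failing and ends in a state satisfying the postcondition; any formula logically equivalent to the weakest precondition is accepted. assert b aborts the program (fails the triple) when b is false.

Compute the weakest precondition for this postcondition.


Working backward. After the program, q must hold.
Before p := d or q: q
Before assert not (not p): p and q
Before p := p: p and q
Answer: WP = p and q


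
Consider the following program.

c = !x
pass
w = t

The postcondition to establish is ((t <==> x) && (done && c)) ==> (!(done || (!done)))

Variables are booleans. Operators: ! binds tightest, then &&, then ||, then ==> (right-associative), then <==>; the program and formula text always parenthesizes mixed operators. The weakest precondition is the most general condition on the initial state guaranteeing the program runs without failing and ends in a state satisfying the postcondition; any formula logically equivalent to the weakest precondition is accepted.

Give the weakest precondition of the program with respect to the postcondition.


Working backward. After the program, the postcondition ((t <==> x) && (done && c)) ==> (!(done || (!done))) must hold; in canonical form it is !((t <==> x) && done && c).
Before w := t: !((t <==> x) && done && c)
Before skip: !((t <==> x) && done && c)
Before c := !x: !((t <==> x) && done && (!x))
Answer: WP = !((t <==> x) && done && (!x))


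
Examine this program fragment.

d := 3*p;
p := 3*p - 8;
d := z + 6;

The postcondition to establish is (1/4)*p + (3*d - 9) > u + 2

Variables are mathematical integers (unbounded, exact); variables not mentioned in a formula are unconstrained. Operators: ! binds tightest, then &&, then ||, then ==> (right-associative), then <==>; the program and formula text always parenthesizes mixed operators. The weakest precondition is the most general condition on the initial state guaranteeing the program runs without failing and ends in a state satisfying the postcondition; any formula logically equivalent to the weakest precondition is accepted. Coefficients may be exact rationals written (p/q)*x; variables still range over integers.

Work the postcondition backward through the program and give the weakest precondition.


Working backward. After the program, the postcondition (1/4)*p + (3*d - 9) > u + 2 must hold; in canonical form it is 3*d + (1/4)*p > u + 11.
Before d := z + 6: (1/4)*p + 3*z > u - 7
Before p := 3*p - 8: (3/4)*p + 3*z > u - 5
Before d := 3*p: (3/4)*p + 3*z > u - 5
Answer: WP = (3/4)*p + 3*z > u - 5


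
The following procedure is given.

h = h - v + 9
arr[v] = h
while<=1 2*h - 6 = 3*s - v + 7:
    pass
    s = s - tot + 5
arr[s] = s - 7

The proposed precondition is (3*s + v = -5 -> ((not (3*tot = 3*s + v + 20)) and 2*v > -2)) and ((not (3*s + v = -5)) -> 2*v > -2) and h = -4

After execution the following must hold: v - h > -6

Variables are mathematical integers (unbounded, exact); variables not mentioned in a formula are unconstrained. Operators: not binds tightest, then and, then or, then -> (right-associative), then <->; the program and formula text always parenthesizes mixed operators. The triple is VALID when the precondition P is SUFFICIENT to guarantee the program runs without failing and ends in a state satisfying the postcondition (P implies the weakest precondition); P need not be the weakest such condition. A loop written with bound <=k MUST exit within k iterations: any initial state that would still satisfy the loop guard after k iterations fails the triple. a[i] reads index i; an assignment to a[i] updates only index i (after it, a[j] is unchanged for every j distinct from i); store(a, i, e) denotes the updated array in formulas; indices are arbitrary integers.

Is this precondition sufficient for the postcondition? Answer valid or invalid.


Working backward. After the program, the postcondition v - h > -6 must hold; in canonical form it is v > h - 6.
Before arr[s] := s - 7: v > h - 6
Before the loop (bound <=1), unroll the exhaustion recursion (WP_0 = exit-now case; WP_j = one more guarded iteration, up to j = 1):
  WP_0: (not (2*h + v = 3*s + 13)) and v > h - 6
  WP_1: (2*h + v = 3*s + 13 -> ((not (2*h + 3*tot + v = 3*s + 28)) and v > h - 6)) and ((not (2*h + v = 3*s + 13)) -> v > h - 6)
So before the loop: (2*h + v = 3*s + 13 -> ((not (2*h + 3*tot + v = 3*s + 28)) and v > h - 6)) and ((not (2*h + v = 3*s + 13)) -> v > h - 6)
Before arr[v] := h: (2*h + v = 3*s + 13 -> ((not (2*h + 3*tot + v = 3*s + 28)) and v > h - 6)) and ((not (2*h + v = 3*s + 13)) -> v > h - 6)
Before h := h - v + 9: (2*h = 3*s + v - 5 -> ((not (2*h + 3*tot = 3*s + v + 10)) and 2*v > h + 3)) and ((not (2*h = 3*s + v - 5)) -> 2*v > h + 3)
The weakest precondition is (2*h = 3*s + v - 5 -> ((not (2*h + 3*tot = 3*s + v + 10)) and 2*v > h + 3)) and ((not (2*h = 3*s + v - 5)) -> 2*v > h + 3).
Check whether (3*s + v = -5 -> ((not (3*tot = 3*s + v + 20)) and 2*v > -2)) and ((not (3*s + v = -5)) -> 2*v > -2) and h = -4 implies it.
Countermodel: at the initial state h = -4, s = -1, tot = 5, v = 0, the precondition holds but the weakest precondition fails.
Answer: invalid


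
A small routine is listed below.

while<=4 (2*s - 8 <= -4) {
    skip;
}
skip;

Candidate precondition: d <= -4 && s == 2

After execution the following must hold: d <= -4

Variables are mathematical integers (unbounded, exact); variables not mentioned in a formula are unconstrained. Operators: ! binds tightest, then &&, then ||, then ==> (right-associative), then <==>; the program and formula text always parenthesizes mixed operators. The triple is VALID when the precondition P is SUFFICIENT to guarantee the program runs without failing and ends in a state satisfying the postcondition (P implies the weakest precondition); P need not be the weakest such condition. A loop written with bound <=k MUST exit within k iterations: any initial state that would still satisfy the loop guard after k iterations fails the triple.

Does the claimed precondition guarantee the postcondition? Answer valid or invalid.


Working backward. After the program, d <= -4 must hold.
Before skip: d <= -4
Before the loop (bound <=4), unroll the exhaustion recursion (WP_0 = exit-now case; WP_j = one more guarded iteration, up to j = 4):
  WP_0: (!(2*s <= 4)) && d <= -4
  WP_1: (2*s <= 4 ==> ((!(2*s <= 4)) && d <= -4)) && ((!(2*s <= 4)) ==> d <= -4)
  WP_2: (2*s <= 4 ==> ((2*s <= 4 ==> ((!(2*s <= 4)) && d <= -4)) && ((!(2*s <= 4)) ==> d <= -4))) && ((!(2*s <= 4)) ==> d <= -4)
  WP_3: (2*s <= 4 ==> ((2*s <= 4 ==> ((2*s <= 4 ==> ((!(2*s <= 4)) && d <= -4)) && ((!(2*s <= 4)) ==> d <= -4))) && ((!(2*s <= 4)) ==> d <= -4))) && ((!(2*s <= 4)) ==> d <= -4)
  WP_4: (2*s <= 4 ==> ((2*s <= 4 ==> ((2*s <= 4 ==> ((2*s <= 4 ==> ((!(2*s <= 4)) && d <= -4)) && ((!(2*s <= 4)) ==> d <= -4))) && ((!(2*s <= 4)) ==> d <= -4))) && ((!(2*s <= 4)) ==> d <= -4))) && ((!(2*s <= 4)) ==> d <= -4)
So before the loop: (2*s <= 4 ==> ((2*s <= 4 ==> ((2*s <= 4 ==> ((2*s <= 4 ==> ((!(2*s <= 4)) && d <= -4)) && ((!(2*s <= 4)) ==> d <= -4))) && ((!(2*s <= 4)) ==> d <= -4))) && ((!(2*s <= 4)) ==> d <= -4))) && ((!(2*s <= 4)) ==> d <= -4)
The weakest precondition is (2*s <= 4 ==> ((2*s <= 4 ==> ((2*s <= 4 ==> ((2*s <= 4 ==> ((!(2*s <= 4)) && d <= -4)) && ((!(2*s <= 4)) ==> d <= -4))) && ((!(2*s <= 4)) ==> d <= -4))) && ((!(2*s <= 4)) ==> d <= -4))) && ((!(2*s <= 4)) ==> d <= -4).
Check whether d <= -4 && s == 2 implies it.
Countermodel: at the initial state d = -4, s = 2, the precondition holds but the weakest precondition fails.
Answer: invalid


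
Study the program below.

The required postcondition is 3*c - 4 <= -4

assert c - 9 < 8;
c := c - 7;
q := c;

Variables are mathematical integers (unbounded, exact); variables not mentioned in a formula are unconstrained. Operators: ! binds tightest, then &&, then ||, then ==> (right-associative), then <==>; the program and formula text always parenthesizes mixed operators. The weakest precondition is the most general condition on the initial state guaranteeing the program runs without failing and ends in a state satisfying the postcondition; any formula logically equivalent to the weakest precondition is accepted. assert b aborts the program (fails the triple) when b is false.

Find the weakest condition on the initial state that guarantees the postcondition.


Working backward. After the program, the postcondition 3*c - 4 <= -4 must hold; in canonical form it is 3*c <= 0.
Before q := c: 3*c <= 0
Before c := c - 7: 3*c <= 21
Before assert c - 9 < 8: c < 17 && 3*c <= 21
Answer: WP = c < 17 && 3*c <= 21


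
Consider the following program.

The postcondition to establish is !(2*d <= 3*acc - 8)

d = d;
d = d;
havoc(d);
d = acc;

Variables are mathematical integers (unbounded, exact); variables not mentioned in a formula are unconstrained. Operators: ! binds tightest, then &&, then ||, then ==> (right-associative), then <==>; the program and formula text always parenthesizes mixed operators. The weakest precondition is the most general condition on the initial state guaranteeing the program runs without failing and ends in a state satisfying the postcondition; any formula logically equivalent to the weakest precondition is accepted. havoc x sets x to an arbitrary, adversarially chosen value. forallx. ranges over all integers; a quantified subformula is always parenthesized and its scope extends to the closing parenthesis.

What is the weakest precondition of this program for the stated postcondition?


Working backward. After the program, !(2*d <= 3*acc - 8) must hold.
Before d := acc: !(acc >= 8)
Before havoc d: !(acc >= 8)
Before d := d: !(acc >= 8)
Before d := d: !(acc >= 8)
Answer: WP = !(acc >= 8)


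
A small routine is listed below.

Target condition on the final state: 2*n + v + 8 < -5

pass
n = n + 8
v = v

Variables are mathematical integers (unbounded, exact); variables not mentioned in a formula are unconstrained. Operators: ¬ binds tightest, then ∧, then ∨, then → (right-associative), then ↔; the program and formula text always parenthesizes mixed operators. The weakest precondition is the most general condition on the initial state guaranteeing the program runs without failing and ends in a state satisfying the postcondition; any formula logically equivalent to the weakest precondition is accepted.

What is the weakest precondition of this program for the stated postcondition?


Working backward. After the program, the postcondition 2*n + v + 8 < -5 must hold; in canonical form it is 2*n + v < -13.
Before v := v: 2*n + v < -13
Before n := n + 8: 2*n + v < -29
Before skip: 2*n + v < -29
Answer: WP = 2*n + v < -29


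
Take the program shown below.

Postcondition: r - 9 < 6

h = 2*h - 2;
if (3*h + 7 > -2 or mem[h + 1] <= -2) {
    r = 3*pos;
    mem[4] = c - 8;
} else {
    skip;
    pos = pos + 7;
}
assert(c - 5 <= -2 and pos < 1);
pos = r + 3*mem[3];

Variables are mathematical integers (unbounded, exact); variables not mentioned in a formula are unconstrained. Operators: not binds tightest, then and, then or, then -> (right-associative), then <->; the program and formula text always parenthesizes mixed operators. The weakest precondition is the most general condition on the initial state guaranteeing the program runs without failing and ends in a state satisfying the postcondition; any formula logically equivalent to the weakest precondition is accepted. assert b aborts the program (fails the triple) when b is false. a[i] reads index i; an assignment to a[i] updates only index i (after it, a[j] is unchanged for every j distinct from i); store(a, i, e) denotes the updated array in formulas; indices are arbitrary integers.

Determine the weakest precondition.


Working backward. After the program, the postcondition r - 9 < 6 must hold; in canonical form it is r < 15.
Before pos := r + 3*mem[3]: r < 15
Before assert c - 5 <= -2 and pos < 1: c <= 3 and pos < 1 and r < 15
Then branch requires c <= 3 and pos < 1 and 3*pos < 15; else branch requires c <= 3 and pos < -6 and r < 15.
Before the if: ((3*h > -9 or mem[h + 1] <= -2) -> (c <= 3 and pos < 1 and 3*pos < 15)) and ((not (3*h > -9 or mem[h + 1] <= -2)) -> (c <= 3 and pos < -6 and r < 15))
Before h := 2*h - 2: ((6*h > -3 or mem[2*h - 1] <= -2) -> (c <= 3 and pos < 1 and 3*pos < 15)) and ((not (6*h > -3 or mem[2*h - 1] <= -2)) -> (c <= 3 and pos < -6 and r < 15))
Answer: WP = ((6*h > -3 or mem[2*h - 1] <= -2) -> (c <= 3 and pos < 1 and 3*pos < 15)) and ((not (6*h > -3 or mem[2*h - 1] <= -2)) -> (c <= 3 and pos < -6 and r < 15))
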